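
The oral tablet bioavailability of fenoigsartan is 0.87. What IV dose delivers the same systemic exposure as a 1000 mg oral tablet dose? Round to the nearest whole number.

Systemic exposure from an extravascular dose = F × D_ev, so the equivalent IV dose is F × D_ev.
D_iv = F × D_ev = 0.87 × 1000 = 870 mg

D_iv = 870 mg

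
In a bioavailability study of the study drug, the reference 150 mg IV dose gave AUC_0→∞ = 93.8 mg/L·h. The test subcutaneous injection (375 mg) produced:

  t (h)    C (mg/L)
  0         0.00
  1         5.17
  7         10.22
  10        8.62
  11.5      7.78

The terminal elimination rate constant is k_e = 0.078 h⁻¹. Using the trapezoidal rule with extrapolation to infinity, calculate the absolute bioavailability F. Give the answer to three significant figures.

F = 0.806

Trapezoidal AUC_0→11.5 (subcutaneous injection):
  [0→1]: (0.00+5.17)/2 × 1 = 2.585
  [1→7]: (5.17+10.22)/2 × 6 = 46.17
  [7→10]: (10.22+8.62)/2 × 3 = 28.26
  [10→11.5]: (8.62+7.78)/2 × 1.5 = 12.3
  Sum = 89.315 mg/L·h
Tail: C_last/k_e = 7.78/0.078 = 99.744
AUC_0→∞ (subcutaneous injection) = 89.315 + 99.744 = 189.059 mg/L·h
F = (AUC_ev/D_ev)/(AUC_iv/D_iv) = (189.059/375)/(93.8/150) = 0.504157/0.625333 = 0.8062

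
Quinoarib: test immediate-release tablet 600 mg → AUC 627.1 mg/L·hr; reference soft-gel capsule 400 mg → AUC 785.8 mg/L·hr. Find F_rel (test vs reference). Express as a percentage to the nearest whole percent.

F_rel = 53%

F_rel = (AUC_test/D_test) / (AUC_ref/D_ref)
      = (627.1/600) / (785.8/400)
      = 1.04517 / 1.9645 = 0.5320 = 53.20%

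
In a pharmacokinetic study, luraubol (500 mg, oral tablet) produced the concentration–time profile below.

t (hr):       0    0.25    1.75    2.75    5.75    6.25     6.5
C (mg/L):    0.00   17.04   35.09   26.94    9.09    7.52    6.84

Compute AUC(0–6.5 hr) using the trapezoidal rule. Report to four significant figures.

AUC = 132.2 mg/L·hr

Trapezoidal AUC_0→6.5:
  [0→0.25]: (0.00+17.04)/2 × 0.25 = 2.13
  [0.25→1.75]: (17.04+35.09)/2 × 1.5 = 39.0975
  [1.75→2.75]: (35.09+26.94)/2 × 1 = 31.015
  [2.75→5.75]: (26.94+9.09)/2 × 3 = 54.045
  [5.75→6.25]: (9.09+7.52)/2 × 0.5 = 4.1525
  [6.25→6.5]: (7.52+6.84)/2 × 0.25 = 1.795
  Sum = 132.235 mg/L·hr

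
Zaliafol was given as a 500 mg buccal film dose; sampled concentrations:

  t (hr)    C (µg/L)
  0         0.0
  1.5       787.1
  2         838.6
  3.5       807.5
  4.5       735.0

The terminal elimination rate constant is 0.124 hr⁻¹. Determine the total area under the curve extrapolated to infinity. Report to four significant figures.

AUC = 8930 µg/L·hr

Trapezoidal AUC_0→4.5:
  [0→1.5]: (0.0+787.1)/2 × 1.5 = 590.325
  [1.5→2]: (787.1+838.6)/2 × 0.5 = 406.425
  [2→3.5]: (838.6+807.5)/2 × 1.5 = 1234.575
  [3.5→4.5]: (807.5+735.0)/2 × 1 = 771.25
  Sum = 3002.575 µg/L·hr
Extrapolated tail: C_last / k_e = 735.0 / 0.124 = 5927.419
AUC_0→∞ = 3002.575 + 5927.419 = 8929.994 µg/L·hr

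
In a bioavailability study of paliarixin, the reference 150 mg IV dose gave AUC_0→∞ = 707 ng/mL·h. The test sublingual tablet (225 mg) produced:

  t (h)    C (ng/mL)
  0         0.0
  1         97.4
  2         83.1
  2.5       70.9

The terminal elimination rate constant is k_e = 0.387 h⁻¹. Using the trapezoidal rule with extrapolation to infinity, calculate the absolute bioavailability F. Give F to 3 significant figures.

F = 0.340

Trapezoidal AUC_0→2.5 (sublingual tablet):
  [0→1]: (0.0+97.4)/2 × 1 = 48.7
  [1→2]: (97.4+83.1)/2 × 1 = 90.25
  [2→2.5]: (83.1+70.9)/2 × 0.5 = 38.5
  Sum = 177.45 ng/mL·h
Tail: C_last/k_e = 70.9/0.387 = 183.204
AUC_0→∞ (sublingual tablet) = 177.45 + 183.204 = 360.654 ng/mL·h
F = (AUC_ev/D_ev)/(AUC_iv/D_iv) = (360.654/225)/(707/150) = 1.60291/4.71333 = 0.3401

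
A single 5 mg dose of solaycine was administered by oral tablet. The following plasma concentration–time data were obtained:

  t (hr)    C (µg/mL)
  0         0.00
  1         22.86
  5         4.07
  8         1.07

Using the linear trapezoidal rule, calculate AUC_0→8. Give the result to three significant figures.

AUC = 73.0 µg/mL·hr

Trapezoidal AUC_0→8:
  [0→1]: (0.00+22.86)/2 × 1 = 11.43
  [1→5]: (22.86+4.07)/2 × 4 = 53.86
  [5→8]: (4.07+1.07)/2 × 3 = 7.71
  Sum = 73.0 µg/mL·hr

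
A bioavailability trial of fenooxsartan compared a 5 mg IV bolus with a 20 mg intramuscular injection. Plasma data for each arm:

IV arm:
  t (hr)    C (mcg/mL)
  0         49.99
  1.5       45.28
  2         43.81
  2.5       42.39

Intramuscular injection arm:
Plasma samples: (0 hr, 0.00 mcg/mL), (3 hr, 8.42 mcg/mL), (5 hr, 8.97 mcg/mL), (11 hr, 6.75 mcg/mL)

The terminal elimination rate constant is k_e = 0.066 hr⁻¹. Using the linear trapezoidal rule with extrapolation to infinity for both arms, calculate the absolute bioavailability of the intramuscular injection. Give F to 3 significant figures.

F = 0.0592

Trapezoidal AUC_0→2.5 (IV):
  [0→1.5]: (49.99+45.28)/2 × 1.5 = 71.4525
  [1.5→2]: (45.28+43.81)/2 × 0.5 = 22.2725
  [2→2.5]: (43.81+42.39)/2 × 0.5 = 21.55
  Sum = 115.275 mcg/mL·hr
IV tail: 42.39/0.066 = 642.273; AUC_iv,0→∞ = 115.275 + 642.273 = 757.548 mcg/mL·hr
Trapezoidal AUC_0→11 (intramuscular injection):
  [0→3]: (0.00+8.42)/2 × 3 = 12.63
  [3→5]: (8.42+8.97)/2 × 2 = 17.39
  [5→11]: (8.97+6.75)/2 × 6 = 47.16
  Sum = 77.18 mcg/mL·hr
intramuscular injection tail: 6.75/0.066 = 102.273; AUC_ev,0→∞ = 77.18 + 102.273 = 179.453 mcg/mL·hr
F = (AUC_ev/D_ev)/(AUC_iv/D_iv) = (179.453/20)/(757.548/5) = 8.97265/151.5096 = 0.0592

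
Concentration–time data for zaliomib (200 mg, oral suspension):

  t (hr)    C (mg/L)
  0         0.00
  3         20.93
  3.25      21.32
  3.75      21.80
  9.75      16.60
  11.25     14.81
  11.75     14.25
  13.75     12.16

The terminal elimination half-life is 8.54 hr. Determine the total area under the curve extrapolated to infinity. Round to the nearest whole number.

Trapezoidal AUC_0→13.75:
  [0→3]: (0.00+20.93)/2 × 3 = 31.395
  [3→3.25]: (20.93+21.32)/2 × 0.25 = 5.28125
  [3.25→3.75]: (21.32+21.80)/2 × 0.5 = 10.78
  [3.75→9.75]: (21.80+16.60)/2 × 6 = 115.2
  [9.75→11.25]: (16.60+14.81)/2 × 1.5 = 23.5575
  [11.25→11.75]: (14.81+14.25)/2 × 0.5 = 7.265
  [11.75→13.75]: (14.25+12.16)/2 × 2 = 26.41
  Sum = 219.88875 mg/L·hr
k_e = ln2 / t½ = 0.693147 / 8.54 = 0.0812 hr^-1
Extrapolated tail: C_last / k_e = 12.16 / 0.0812 = 149.754
AUC_0→∞ = 219.88875 + 149.754 = 369.64275 mg/L·hr

AUC = 370 mg/L·hr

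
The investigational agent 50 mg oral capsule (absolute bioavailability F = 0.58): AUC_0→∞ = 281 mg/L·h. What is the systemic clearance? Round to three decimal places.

CL = 0.103 L/h

CL = F × Dose / AUC_0→∞
   = 0.58 × 50 / 281 = 0.103203 L/h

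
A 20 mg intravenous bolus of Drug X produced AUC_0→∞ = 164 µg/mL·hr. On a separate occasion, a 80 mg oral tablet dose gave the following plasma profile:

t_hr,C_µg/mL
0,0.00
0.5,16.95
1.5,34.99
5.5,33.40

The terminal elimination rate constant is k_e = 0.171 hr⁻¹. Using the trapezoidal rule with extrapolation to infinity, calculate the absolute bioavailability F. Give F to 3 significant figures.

F = 0.552

Trapezoidal AUC_0→5.5 (oral tablet):
  [0→0.5]: (0.00+16.95)/2 × 0.5 = 4.2375
  [0.5→1.5]: (16.95+34.99)/2 × 1 = 25.97
  [1.5→5.5]: (34.99+33.40)/2 × 4 = 136.78
  Sum = 166.9875 µg/mL·hr
Tail: C_last/k_e = 33.40/0.171 = 195.322
AUC_0→∞ (oral tablet) = 166.9875 + 195.322 = 362.3095 µg/mL·hr
F = (AUC_ev/D_ev)/(AUC_iv/D_iv) = (362.3095/80)/(164/20) = 4.52887/8.2 = 0.5523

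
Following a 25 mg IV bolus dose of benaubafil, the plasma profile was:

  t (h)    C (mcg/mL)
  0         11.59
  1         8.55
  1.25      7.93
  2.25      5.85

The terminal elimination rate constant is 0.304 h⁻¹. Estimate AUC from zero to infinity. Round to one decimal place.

Trapezoidal AUC_0→2.25:
  [0→1]: (11.59+8.55)/2 × 1 = 10.07
  [1→1.25]: (8.55+7.93)/2 × 0.25 = 2.06
  [1.25→2.25]: (7.93+5.85)/2 × 1 = 6.89
  Sum = 19.02 mcg/mL·h
Extrapolated tail: C_last / k_e = 5.85 / 0.304 = 19.243
AUC_0→∞ = 19.02 + 19.243 = 38.263 mcg/mL·h

AUC = 38.3 mcg/mL·h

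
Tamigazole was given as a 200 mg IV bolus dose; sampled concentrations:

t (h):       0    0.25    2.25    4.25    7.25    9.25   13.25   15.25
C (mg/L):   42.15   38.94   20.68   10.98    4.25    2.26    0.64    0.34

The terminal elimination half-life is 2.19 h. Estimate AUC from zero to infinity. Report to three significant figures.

Trapezoidal AUC_0→15.25:
  [0→0.25]: (42.15+38.94)/2 × 0.25 = 10.13625
  [0.25→2.25]: (38.94+20.68)/2 × 2 = 59.62
  [2.25→4.25]: (20.68+10.98)/2 × 2 = 31.66
  [4.25→7.25]: (10.98+4.25)/2 × 3 = 22.845
  [7.25→9.25]: (4.25+2.26)/2 × 2 = 6.51
  [9.25→13.25]: (2.26+0.64)/2 × 4 = 5.8
  [13.25→15.25]: (0.64+0.34)/2 × 2 = 0.98
  Sum = 137.55125 mg/L·h
k_e = ln2 / t½ = 0.693147 / 2.19 = 0.3165 h^-1
Extrapolated tail: C_last / k_e = 0.34 / 0.3165 = 1.074
AUC_0→∞ = 137.55125 + 1.074 = 138.62525 mg/L·h

AUC = 139 mg/L·h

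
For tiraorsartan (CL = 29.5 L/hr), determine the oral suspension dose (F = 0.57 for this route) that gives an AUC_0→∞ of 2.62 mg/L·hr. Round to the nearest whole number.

Dose = 136 mg

Dose = CL × AUC_0→∞ / F
     = 29.5 × 2.62 / 0.57 = 135.596 mg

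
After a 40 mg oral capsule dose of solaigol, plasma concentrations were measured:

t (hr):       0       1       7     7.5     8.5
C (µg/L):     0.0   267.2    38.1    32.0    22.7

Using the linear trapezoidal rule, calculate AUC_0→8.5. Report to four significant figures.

Trapezoidal AUC_0→8.5:
  [0→1]: (0.0+267.2)/2 × 1 = 133.6
  [1→7]: (267.2+38.1)/2 × 6 = 915.9
  [7→7.5]: (38.1+32.0)/2 × 0.5 = 17.525
  [7.5→8.5]: (32.0+22.7)/2 × 1 = 27.35
  Sum = 1094.375 µg/L·hr

AUC = 1094 µg/L·hr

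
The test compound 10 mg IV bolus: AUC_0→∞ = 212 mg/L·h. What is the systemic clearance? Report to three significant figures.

CL = Dose_iv / AUC_0→∞
   = 10 / 212 = 0.0471698 L/h

CL = 0.0472 L/h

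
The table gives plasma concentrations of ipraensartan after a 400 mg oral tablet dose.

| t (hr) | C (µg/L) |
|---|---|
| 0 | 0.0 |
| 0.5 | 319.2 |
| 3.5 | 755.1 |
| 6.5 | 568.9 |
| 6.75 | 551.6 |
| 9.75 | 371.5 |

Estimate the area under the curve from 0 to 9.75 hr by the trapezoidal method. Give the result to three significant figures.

AUC = 5200 µg/L·hr

Trapezoidal AUC_0→9.75:
  [0→0.5]: (0.0+319.2)/2 × 0.5 = 79.8
  [0.5→3.5]: (319.2+755.1)/2 × 3 = 1611.45
  [3.5→6.5]: (755.1+568.9)/2 × 3 = 1986.0
  [6.5→6.75]: (568.9+551.6)/2 × 0.25 = 140.0625
  [6.75→9.75]: (551.6+371.5)/2 × 3 = 1384.65
  Sum = 5201.9625 µg/L·hr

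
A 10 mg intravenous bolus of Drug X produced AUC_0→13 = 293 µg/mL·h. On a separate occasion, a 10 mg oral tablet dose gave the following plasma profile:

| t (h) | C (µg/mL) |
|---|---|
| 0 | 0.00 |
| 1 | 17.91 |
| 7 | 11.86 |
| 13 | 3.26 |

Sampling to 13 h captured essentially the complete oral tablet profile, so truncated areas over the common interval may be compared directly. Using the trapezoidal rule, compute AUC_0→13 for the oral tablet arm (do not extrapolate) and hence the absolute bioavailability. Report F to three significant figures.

F = 0.490

Trapezoidal AUC_0→13 (oral tablet):
  [0→1]: (0.00+17.91)/2 × 1 = 8.955
  [1→7]: (17.91+11.86)/2 × 6 = 89.31
  [7→13]: (11.86+3.26)/2 × 6 = 45.36
  Sum = 143.625 µg/mL·h
F = (AUC_ev/D_ev)/(AUC_iv/D_iv) = (143.625/10)/(293/10) = 14.3625/29.3 = 0.4902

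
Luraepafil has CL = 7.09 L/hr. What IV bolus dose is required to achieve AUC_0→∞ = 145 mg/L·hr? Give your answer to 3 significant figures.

Dose = 1030 mg

Dose_iv = CL × AUC_0→∞
     = 7.09 × 145 = 1028.05 mg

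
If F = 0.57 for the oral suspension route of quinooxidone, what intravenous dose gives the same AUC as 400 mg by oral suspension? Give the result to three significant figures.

D_iv = 228 mg

Systemic exposure from an extravascular dose = F × D_ev, so the equivalent IV dose is F × D_ev.
D_iv = F × D_ev = 0.57 × 400 = 228 mg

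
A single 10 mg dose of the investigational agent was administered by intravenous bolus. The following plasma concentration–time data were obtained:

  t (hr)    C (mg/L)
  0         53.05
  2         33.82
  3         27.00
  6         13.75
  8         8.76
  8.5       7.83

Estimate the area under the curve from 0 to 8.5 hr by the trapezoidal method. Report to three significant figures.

AUC = 205 mg/L·hr

Trapezoidal AUC_0→8.5:
  [0→2]: (53.05+33.82)/2 × 2 = 86.87
  [2→3]: (33.82+27.00)/2 × 1 = 30.41
  [3→6]: (27.00+13.75)/2 × 3 = 61.125
  [6→8]: (13.75+8.76)/2 × 2 = 22.51
  [8→8.5]: (8.76+7.83)/2 × 0.5 = 4.1475
  Sum = 205.0625 mg/L·hr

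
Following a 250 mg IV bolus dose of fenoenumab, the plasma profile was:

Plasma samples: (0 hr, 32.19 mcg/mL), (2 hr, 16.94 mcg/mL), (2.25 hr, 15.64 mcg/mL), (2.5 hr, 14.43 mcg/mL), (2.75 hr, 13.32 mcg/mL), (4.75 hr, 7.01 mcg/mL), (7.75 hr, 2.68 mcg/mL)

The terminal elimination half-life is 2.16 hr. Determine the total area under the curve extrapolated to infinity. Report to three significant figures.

AUC = 104 mcg/mL·hr

Trapezoidal AUC_0→7.75:
  [0→2]: (32.19+16.94)/2 × 2 = 49.13
  [2→2.25]: (16.94+15.64)/2 × 0.25 = 4.0725
  [2.25→2.5]: (15.64+14.43)/2 × 0.25 = 3.75875
  [2.5→2.75]: (14.43+13.32)/2 × 0.25 = 3.46875
  [2.75→4.75]: (13.32+7.01)/2 × 2 = 20.33
  [4.75→7.75]: (7.01+2.68)/2 × 3 = 14.535
  Sum = 95.295 mcg/mL·hr
k_e = ln2 / t½ = 0.693147 / 2.16 = 0.3209 hr^-1
Extrapolated tail: C_last / k_e = 2.68 / 0.3209 = 8.352
AUC_0→∞ = 95.295 + 8.352 = 103.647 mcg/mL·hr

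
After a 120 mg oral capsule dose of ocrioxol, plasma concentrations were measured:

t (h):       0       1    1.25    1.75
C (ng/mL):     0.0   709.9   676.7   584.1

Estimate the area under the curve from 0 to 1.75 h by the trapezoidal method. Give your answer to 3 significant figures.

AUC = 843 ng/mL·h

Trapezoidal AUC_0→1.75:
  [0→1]: (0.0+709.9)/2 × 1 = 354.95
  [1→1.25]: (709.9+676.7)/2 × 0.25 = 173.325
  [1.25→1.75]: (676.7+584.1)/2 × 0.5 = 315.2
  Sum = 843.475 ng/mL·h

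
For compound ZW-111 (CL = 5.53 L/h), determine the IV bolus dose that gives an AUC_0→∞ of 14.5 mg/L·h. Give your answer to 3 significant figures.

Dose_iv = CL × AUC_0→∞
     = 5.53 × 14.5 = 80.185 mg

Dose = 80.2 mg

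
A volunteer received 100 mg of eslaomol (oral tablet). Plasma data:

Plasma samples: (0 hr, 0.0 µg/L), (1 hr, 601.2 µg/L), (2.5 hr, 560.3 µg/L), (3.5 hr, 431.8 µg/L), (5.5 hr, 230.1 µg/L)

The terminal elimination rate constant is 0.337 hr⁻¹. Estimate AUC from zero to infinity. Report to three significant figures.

Trapezoidal AUC_0→5.5:
  [0→1]: (0.0+601.2)/2 × 1 = 300.6
  [1→2.5]: (601.2+560.3)/2 × 1.5 = 871.125
  [2.5→3.5]: (560.3+431.8)/2 × 1 = 496.05
  [3.5→5.5]: (431.8+230.1)/2 × 2 = 661.9
  Sum = 2329.675 µg/L·hr
Extrapolated tail: C_last / k_e = 230.1 / 0.337 = 682.789
AUC_0→∞ = 2329.675 + 682.789 = 3012.464 µg/L·hr

AUC = 3010 µg/L·hr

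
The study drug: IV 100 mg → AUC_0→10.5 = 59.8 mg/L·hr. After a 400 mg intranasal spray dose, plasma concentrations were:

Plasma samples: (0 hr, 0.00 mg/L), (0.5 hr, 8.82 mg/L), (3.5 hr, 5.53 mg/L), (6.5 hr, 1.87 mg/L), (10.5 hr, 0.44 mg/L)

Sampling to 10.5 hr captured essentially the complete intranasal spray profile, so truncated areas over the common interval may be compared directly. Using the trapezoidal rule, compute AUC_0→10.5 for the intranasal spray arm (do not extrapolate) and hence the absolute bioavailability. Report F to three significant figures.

Trapezoidal AUC_0→10.5 (intranasal spray):
  [0→0.5]: (0.00+8.82)/2 × 0.5 = 2.205
  [0.5→3.5]: (8.82+5.53)/2 × 3 = 21.525
  [3.5→6.5]: (5.53+1.87)/2 × 3 = 11.1
  [6.5→10.5]: (1.87+0.44)/2 × 4 = 4.62
  Sum = 39.45 mg/L·hr
F = (AUC_ev/D_ev)/(AUC_iv/D_iv) = (39.45/400)/(59.8/100) = 0.098625/0.598 = 0.1649

F = 0.165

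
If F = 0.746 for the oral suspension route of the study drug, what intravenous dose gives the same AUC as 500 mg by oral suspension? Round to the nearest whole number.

D_iv = 373 mg

Systemic exposure from an extravascular dose = F × D_ev, so the equivalent IV dose is F × D_ev.
D_iv = F × D_ev = 0.746 × 500 = 373 mg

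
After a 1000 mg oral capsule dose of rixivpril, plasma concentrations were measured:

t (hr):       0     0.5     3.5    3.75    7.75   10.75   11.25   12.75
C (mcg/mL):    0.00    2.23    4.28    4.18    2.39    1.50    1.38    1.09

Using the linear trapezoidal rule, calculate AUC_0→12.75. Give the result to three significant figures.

AUC = 32.9 mcg/mL·hr

Trapezoidal AUC_0→12.75:
  [0→0.5]: (0.00+2.23)/2 × 0.5 = 0.5575
  [0.5→3.5]: (2.23+4.28)/2 × 3 = 9.765
  [3.5→3.75]: (4.28+4.18)/2 × 0.25 = 1.0575
  [3.75→7.75]: (4.18+2.39)/2 × 4 = 13.14
  [7.75→10.75]: (2.39+1.50)/2 × 3 = 5.835
  [10.75→11.25]: (1.50+1.38)/2 × 0.5 = 0.72
  [11.25→12.75]: (1.38+1.09)/2 × 1.5 = 1.8525
  Sum = 32.9275 mcg/mL·hr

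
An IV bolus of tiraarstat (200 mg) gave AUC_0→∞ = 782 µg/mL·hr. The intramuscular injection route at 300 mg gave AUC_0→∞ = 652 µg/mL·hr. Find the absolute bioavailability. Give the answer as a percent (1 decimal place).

F = (AUC_ev / D_ev) / (AUC_iv / D_iv)
  = (652/300) / (782/200)
  = 2.17333 / 3.91 = 0.5558
  = 55.58%

F = 55.6%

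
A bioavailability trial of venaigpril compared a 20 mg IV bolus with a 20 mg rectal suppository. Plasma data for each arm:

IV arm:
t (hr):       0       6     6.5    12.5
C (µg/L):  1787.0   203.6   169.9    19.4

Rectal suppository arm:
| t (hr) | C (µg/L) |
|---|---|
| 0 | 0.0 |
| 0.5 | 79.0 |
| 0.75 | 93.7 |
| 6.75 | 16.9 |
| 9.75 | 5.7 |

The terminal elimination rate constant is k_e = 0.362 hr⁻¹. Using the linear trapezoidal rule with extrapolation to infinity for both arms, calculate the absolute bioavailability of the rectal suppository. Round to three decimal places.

Trapezoidal AUC_0→12.5 (IV):
  [0→6]: (1787.0+203.6)/2 × 6 = 5971.8
  [6→6.5]: (203.6+169.9)/2 × 0.5 = 93.375
  [6.5→12.5]: (169.9+19.4)/2 × 6 = 567.9
  Sum = 6633.075 µg/L·hr
IV tail: 19.4/0.362 = 53.591; AUC_iv,0→∞ = 6633.075 + 53.591 = 6686.666 µg/L·hr
Trapezoidal AUC_0→9.75 (rectal suppository):
  [0→0.5]: (0.0+79.0)/2 × 0.5 = 19.75
  [0.5→0.75]: (79.0+93.7)/2 × 0.25 = 21.5875
  [0.75→6.75]: (93.7+16.9)/2 × 6 = 331.8
  [6.75→9.75]: (16.9+5.7)/2 × 3 = 33.9
  Sum = 407.0375 µg/L·hr
rectal suppository tail: 5.7/0.362 = 15.746; AUC_ev,0→∞ = 407.0375 + 15.746 = 422.7835 µg/L·hr
F = (AUC_ev/D_ev)/(AUC_iv/D_iv) = (422.7835/20)/(6686.666/20) = 21.139175/334.3333 = 0.0632

F = 0.063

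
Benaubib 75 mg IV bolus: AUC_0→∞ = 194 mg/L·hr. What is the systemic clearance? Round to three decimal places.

CL = Dose_iv / AUC_0→∞
   = 75 / 194 = 0.386598 L/hr

CL = 0.387 L/hr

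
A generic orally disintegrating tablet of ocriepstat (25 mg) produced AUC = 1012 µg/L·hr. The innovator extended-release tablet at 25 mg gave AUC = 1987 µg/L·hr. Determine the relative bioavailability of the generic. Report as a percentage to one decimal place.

F_rel = (AUC_test/D_test) / (AUC_ref/D_ref)
      = (1012/25) / (1987/25)
      = 40.48 / 79.48 = 0.5093 = 50.93%

F_rel = 50.9%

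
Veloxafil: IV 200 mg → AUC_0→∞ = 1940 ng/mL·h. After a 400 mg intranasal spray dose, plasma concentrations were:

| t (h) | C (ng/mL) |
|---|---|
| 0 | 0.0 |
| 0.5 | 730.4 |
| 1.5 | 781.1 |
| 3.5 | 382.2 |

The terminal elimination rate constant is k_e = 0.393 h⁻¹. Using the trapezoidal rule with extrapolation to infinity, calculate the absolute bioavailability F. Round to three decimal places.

F = 0.792

Trapezoidal AUC_0→3.5 (intranasal spray):
  [0→0.5]: (0.0+730.4)/2 × 0.5 = 182.6
  [0.5→1.5]: (730.4+781.1)/2 × 1 = 755.75
  [1.5→3.5]: (781.1+382.2)/2 × 2 = 1163.3
  Sum = 2101.65 ng/mL·h
Tail: C_last/k_e = 382.2/0.393 = 972.519
AUC_0→∞ (intranasal spray) = 2101.65 + 972.519 = 3074.169 ng/mL·h
F = (AUC_ev/D_ev)/(AUC_iv/D_iv) = (3074.169/400)/(1940/200) = 7.6854225/9.7 = 0.7923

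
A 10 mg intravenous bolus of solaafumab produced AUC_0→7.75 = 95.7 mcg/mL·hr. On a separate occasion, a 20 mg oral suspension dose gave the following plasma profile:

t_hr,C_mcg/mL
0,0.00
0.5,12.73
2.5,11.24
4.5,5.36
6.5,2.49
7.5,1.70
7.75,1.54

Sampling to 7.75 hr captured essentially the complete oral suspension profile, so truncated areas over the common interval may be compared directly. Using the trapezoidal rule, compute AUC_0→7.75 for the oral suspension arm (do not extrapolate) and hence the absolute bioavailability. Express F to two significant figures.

Trapezoidal AUC_0→7.75 (oral suspension):
  [0→0.5]: (0.00+12.73)/2 × 0.5 = 3.1825
  [0.5→2.5]: (12.73+11.24)/2 × 2 = 23.97
  [2.5→4.5]: (11.24+5.36)/2 × 2 = 16.6
  [4.5→6.5]: (5.36+2.49)/2 × 2 = 7.85
  [6.5→7.5]: (2.49+1.70)/2 × 1 = 2.095
  [7.5→7.75]: (1.70+1.54)/2 × 0.25 = 0.405
  Sum = 54.1025 mcg/mL·hr
F = (AUC_ev/D_ev)/(AUC_iv/D_iv) = (54.1025/20)/(95.7/10) = 2.705125/9.57 = 0.2827

F = 0.28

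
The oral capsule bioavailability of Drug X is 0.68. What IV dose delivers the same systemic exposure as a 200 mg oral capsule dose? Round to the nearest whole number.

Systemic exposure from an extravascular dose = F × D_ev, so the equivalent IV dose is F × D_ev.
D_iv = F × D_ev = 0.68 × 200 = 136 mg

D_iv = 136 mg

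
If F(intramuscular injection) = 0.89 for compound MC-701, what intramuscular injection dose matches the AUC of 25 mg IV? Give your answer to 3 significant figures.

D_intramuscular = 28.1 mg

For equal systemic exposure: F × D_ev = D_iv
D_ev = D_iv / F = 25 / 0.89 = 28.0899 mg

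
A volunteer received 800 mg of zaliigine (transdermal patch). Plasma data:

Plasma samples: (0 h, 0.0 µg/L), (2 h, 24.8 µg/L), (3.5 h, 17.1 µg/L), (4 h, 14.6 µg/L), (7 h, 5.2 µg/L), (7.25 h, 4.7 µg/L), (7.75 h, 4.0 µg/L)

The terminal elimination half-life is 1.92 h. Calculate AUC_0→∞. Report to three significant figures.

AUC = 108 µg/L·h

Trapezoidal AUC_0→7.75:
  [0→2]: (0.0+24.8)/2 × 2 = 24.8
  [2→3.5]: (24.8+17.1)/2 × 1.5 = 31.425
  [3.5→4]: (17.1+14.6)/2 × 0.5 = 7.925
  [4→7]: (14.6+5.2)/2 × 3 = 29.7
  [7→7.25]: (5.2+4.7)/2 × 0.25 = 1.2375
  [7.25→7.75]: (4.7+4.0)/2 × 0.5 = 2.175
  Sum = 97.2625 µg/L·h
k_e = ln2 / t½ = 0.693147 / 1.92 = 0.3610 h^-1
Extrapolated tail: C_last / k_e = 4.0 / 0.361 = 11.080
AUC_0→∞ = 97.2625 + 11.080 = 108.3425 µg/L·h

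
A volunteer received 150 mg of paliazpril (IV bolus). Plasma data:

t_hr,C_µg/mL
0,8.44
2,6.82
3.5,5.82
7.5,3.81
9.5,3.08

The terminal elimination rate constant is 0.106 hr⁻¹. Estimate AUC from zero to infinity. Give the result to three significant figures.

Trapezoidal AUC_0→9.5:
  [0→2]: (8.44+6.82)/2 × 2 = 15.26
  [2→3.5]: (6.82+5.82)/2 × 1.5 = 9.48
  [3.5→7.5]: (5.82+3.81)/2 × 4 = 19.26
  [7.5→9.5]: (3.81+3.08)/2 × 2 = 6.89
  Sum = 50.89 µg/mL·hr
Extrapolated tail: C_last / k_e = 3.08 / 0.106 = 29.057
AUC_0→∞ = 50.89 + 29.057 = 79.947 µg/mL·hr

AUC = 79.9 µg/mL·hr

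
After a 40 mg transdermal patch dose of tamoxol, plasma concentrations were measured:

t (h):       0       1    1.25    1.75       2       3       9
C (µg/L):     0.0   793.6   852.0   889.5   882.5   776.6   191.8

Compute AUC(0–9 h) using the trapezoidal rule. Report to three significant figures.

Trapezoidal AUC_0→9:
  [0→1]: (0.0+793.6)/2 × 1 = 396.8
  [1→1.25]: (793.6+852.0)/2 × 0.25 = 205.7
  [1.25→1.75]: (852.0+889.5)/2 × 0.5 = 435.375
  [1.75→2]: (889.5+882.5)/2 × 0.25 = 221.5
  [2→3]: (882.5+776.6)/2 × 1 = 829.55
  [3→9]: (776.6+191.8)/2 × 6 = 2905.2
  Sum = 4994.125 µg/L·h

AUC = 4990 µg/L·h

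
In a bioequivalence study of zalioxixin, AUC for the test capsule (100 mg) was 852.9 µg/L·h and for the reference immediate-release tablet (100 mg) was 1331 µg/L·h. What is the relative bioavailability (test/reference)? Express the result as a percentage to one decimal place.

F_rel = (AUC_test/D_test) / (AUC_ref/D_ref)
      = (852.9/100) / (1331/100)
      = 8.529 / 13.31 = 0.6408 = 64.08%

F_rel = 64.1%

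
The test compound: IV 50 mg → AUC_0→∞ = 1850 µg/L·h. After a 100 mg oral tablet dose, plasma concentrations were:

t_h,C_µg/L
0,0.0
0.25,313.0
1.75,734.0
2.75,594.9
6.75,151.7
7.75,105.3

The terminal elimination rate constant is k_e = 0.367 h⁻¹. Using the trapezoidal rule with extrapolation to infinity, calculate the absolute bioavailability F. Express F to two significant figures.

Trapezoidal AUC_0→7.75 (oral tablet):
  [0→0.25]: (0.0+313.0)/2 × 0.25 = 39.125
  [0.25→1.75]: (313.0+734.0)/2 × 1.5 = 785.25
  [1.75→2.75]: (734.0+594.9)/2 × 1 = 664.45
  [2.75→6.75]: (594.9+151.7)/2 × 4 = 1493.2
  [6.75→7.75]: (151.7+105.3)/2 × 1 = 128.5
  Sum = 3110.525 µg/L·h
Tail: C_last/k_e = 105.3/0.367 = 286.921
AUC_0→∞ (oral tablet) = 3110.525 + 286.921 = 3397.446 µg/L·h
F = (AUC_ev/D_ev)/(AUC_iv/D_iv) = (3397.446/100)/(1850/50) = 33.97446/37 = 0.9182

F = 0.92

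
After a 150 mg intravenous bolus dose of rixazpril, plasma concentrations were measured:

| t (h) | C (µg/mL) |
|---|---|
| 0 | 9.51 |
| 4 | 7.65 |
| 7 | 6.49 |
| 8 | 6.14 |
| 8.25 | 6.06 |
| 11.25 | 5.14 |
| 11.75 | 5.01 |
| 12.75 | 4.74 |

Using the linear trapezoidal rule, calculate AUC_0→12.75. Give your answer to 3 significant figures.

Trapezoidal AUC_0→12.75:
  [0→4]: (9.51+7.65)/2 × 4 = 34.32
  [4→7]: (7.65+6.49)/2 × 3 = 21.21
  [7→8]: (6.49+6.14)/2 × 1 = 6.315
  [8→8.25]: (6.14+6.06)/2 × 0.25 = 1.525
  [8.25→11.25]: (6.06+5.14)/2 × 3 = 16.8
  [11.25→11.75]: (5.14+5.01)/2 × 0.5 = 2.5375
  [11.75→12.75]: (5.01+4.74)/2 × 1 = 4.875
  Sum = 87.5825 µg/mL·h

AUC = 87.6 µg/mL·h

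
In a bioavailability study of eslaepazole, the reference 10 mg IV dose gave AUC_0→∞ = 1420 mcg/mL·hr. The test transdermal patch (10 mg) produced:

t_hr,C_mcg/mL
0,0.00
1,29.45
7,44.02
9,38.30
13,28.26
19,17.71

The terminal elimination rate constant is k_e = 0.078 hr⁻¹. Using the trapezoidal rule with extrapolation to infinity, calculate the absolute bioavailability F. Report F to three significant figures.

Trapezoidal AUC_0→19 (transdermal patch):
  [0→1]: (0.00+29.45)/2 × 1 = 14.725
  [1→7]: (29.45+44.02)/2 × 6 = 220.41
  [7→9]: (44.02+38.30)/2 × 2 = 82.32
  [9→13]: (38.30+28.26)/2 × 4 = 133.12
  [13→19]: (28.26+17.71)/2 × 6 = 137.91
  Sum = 588.485 mcg/mL·hr
Tail: C_last/k_e = 17.71/0.078 = 227.051
AUC_0→∞ (transdermal patch) = 588.485 + 227.051 = 815.536 mcg/mL·hr
F = (AUC_ev/D_ev)/(AUC_iv/D_iv) = (815.536/10)/(1420/10) = 81.5536/142 = 0.5743

F = 0.574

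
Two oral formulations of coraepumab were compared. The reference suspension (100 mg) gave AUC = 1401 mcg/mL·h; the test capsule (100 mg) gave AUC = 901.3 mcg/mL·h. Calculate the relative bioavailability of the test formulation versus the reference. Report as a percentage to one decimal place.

F_rel = (AUC_test/D_test) / (AUC_ref/D_ref)
      = (901.3/100) / (1401/100)
      = 9.013 / 14.01 = 0.6433 = 64.33%

F_rel = 64.3%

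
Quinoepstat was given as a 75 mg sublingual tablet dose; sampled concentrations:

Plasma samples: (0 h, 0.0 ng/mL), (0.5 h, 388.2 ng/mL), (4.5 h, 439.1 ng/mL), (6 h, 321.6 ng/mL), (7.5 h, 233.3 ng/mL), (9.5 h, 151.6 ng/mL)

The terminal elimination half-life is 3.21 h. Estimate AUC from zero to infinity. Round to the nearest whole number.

AUC = 3825 ng/mL·h

Trapezoidal AUC_0→9.5:
  [0→0.5]: (0.0+388.2)/2 × 0.5 = 97.05
  [0.5→4.5]: (388.2+439.1)/2 × 4 = 1654.6
  [4.5→6]: (439.1+321.6)/2 × 1.5 = 570.525
  [6→7.5]: (321.6+233.3)/2 × 1.5 = 416.175
  [7.5→9.5]: (233.3+151.6)/2 × 2 = 384.9
  Sum = 3123.25 ng/mL·h
k_e = ln2 / t½ = 0.693147 / 3.21 = 0.2159 h^-1
Extrapolated tail: C_last / k_e = 151.6 / 0.2159 = 702.177
AUC_0→∞ = 3123.25 + 702.177 = 3825.427 ng/mL·h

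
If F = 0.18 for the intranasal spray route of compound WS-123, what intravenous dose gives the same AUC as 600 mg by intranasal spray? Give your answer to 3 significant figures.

Systemic exposure from an extravascular dose = F × D_ev, so the equivalent IV dose is F × D_ev.
D_iv = F × D_ev = 0.18 × 600 = 108 mg

D_iv = 108 mg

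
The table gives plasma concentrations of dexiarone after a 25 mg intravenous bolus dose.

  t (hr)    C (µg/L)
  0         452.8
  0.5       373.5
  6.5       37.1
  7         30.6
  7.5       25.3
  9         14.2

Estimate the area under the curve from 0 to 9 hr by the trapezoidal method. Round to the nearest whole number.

AUC = 1499 µg/L·hr

Trapezoidal AUC_0→9:
  [0→0.5]: (452.8+373.5)/2 × 0.5 = 206.575
  [0.5→6.5]: (373.5+37.1)/2 × 6 = 1231.8
  [6.5→7]: (37.1+30.6)/2 × 0.5 = 16.925
  [7→7.5]: (30.6+25.3)/2 × 0.5 = 13.975
  [7.5→9]: (25.3+14.2)/2 × 1.5 = 29.625
  Sum = 1498.9 µg/L·hr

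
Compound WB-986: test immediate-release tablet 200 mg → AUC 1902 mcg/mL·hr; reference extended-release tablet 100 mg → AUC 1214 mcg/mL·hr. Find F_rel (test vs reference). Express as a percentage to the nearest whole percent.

F_rel = (AUC_test/D_test) / (AUC_ref/D_ref)
      = (1902/200) / (1214/100)
      = 9.51 / 12.14 = 0.7834 = 78.34%

F_rel = 78%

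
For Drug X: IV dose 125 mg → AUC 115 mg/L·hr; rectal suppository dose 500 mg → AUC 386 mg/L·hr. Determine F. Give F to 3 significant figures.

F = 0.839

F = (AUC_ev / D_ev) / (AUC_iv / D_iv)
  = (386/500) / (115/125)
  = 0.772 / 0.92 = 0.8391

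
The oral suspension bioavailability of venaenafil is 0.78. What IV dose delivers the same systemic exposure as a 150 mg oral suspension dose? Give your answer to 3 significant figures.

Systemic exposure from an extravascular dose = F × D_ev, so the equivalent IV dose is F × D_ev.
D_iv = F × D_ev = 0.78 × 150 = 117 mg

D_iv = 117 mg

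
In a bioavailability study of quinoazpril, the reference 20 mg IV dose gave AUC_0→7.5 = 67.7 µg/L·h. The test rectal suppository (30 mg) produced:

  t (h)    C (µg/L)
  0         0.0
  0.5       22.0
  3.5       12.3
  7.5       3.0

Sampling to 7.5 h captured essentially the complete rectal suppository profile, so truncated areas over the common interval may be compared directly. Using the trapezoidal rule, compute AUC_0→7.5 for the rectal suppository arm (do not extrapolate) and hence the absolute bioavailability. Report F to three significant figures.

F = 0.862

Trapezoidal AUC_0→7.5 (rectal suppository):
  [0→0.5]: (0.0+22.0)/2 × 0.5 = 5.5
  [0.5→3.5]: (22.0+12.3)/2 × 3 = 51.45
  [3.5→7.5]: (12.3+3.0)/2 × 4 = 30.6
  Sum = 87.55 µg/L·h
F = (AUC_ev/D_ev)/(AUC_iv/D_iv) = (87.55/30)/(67.7/20) = 2.91833/3.385 = 0.8621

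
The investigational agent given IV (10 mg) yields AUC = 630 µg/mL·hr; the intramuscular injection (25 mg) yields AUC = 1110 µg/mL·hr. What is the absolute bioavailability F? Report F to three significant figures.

F = 0.705

F = (AUC_ev / D_ev) / (AUC_iv / D_iv)
  = (1110/25) / (630/10)
  = 44.4 / 63 = 0.7048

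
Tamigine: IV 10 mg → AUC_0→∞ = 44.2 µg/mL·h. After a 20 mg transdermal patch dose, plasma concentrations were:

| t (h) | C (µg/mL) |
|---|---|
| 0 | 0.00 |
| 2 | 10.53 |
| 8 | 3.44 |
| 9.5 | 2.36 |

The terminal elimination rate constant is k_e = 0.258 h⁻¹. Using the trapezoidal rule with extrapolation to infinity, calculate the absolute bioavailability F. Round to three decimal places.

F = 0.746

Trapezoidal AUC_0→9.5 (transdermal patch):
  [0→2]: (0.00+10.53)/2 × 2 = 10.53
  [2→8]: (10.53+3.44)/2 × 6 = 41.91
  [8→9.5]: (3.44+2.36)/2 × 1.5 = 4.35
  Sum = 56.79 µg/mL·h
Tail: C_last/k_e = 2.36/0.258 = 9.147
AUC_0→∞ (transdermal patch) = 56.79 + 9.147 = 65.937 µg/mL·h
F = (AUC_ev/D_ev)/(AUC_iv/D_iv) = (65.937/20)/(44.2/10) = 3.29685/4.42 = 0.7459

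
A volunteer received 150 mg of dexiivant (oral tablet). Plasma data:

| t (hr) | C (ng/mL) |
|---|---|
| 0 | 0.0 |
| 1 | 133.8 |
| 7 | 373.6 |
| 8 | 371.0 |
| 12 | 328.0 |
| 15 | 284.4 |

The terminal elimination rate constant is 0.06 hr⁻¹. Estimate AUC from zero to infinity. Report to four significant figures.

Trapezoidal AUC_0→15:
  [0→1]: (0.0+133.8)/2 × 1 = 66.9
  [1→7]: (133.8+373.6)/2 × 6 = 1522.2
  [7→8]: (373.6+371.0)/2 × 1 = 372.3
  [8→12]: (371.0+328.0)/2 × 4 = 1398.0
  [12→15]: (328.0+284.4)/2 × 3 = 918.6
  Sum = 4278.0 ng/mL·hr
Extrapolated tail: C_last / k_e = 284.4 / 0.06 = 4740.000
AUC_0→∞ = 4278.0 + 4740.000 = 9018.0 ng/mL·hr

AUC = 9018 ng/mL·hr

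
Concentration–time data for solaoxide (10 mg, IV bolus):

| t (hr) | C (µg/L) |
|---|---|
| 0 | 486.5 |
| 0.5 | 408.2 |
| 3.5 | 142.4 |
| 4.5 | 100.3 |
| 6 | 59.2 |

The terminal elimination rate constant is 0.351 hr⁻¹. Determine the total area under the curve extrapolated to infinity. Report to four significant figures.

Trapezoidal AUC_0→6:
  [0→0.5]: (486.5+408.2)/2 × 0.5 = 223.675
  [0.5→3.5]: (408.2+142.4)/2 × 3 = 825.9
  [3.5→4.5]: (142.4+100.3)/2 × 1 = 121.35
  [4.5→6]: (100.3+59.2)/2 × 1.5 = 119.625
  Sum = 1290.55 µg/L·hr
Extrapolated tail: C_last / k_e = 59.2 / 0.351 = 168.661
AUC_0→∞ = 1290.55 + 168.661 = 1459.211 µg/L·hr

AUC = 1459 µg/L·hr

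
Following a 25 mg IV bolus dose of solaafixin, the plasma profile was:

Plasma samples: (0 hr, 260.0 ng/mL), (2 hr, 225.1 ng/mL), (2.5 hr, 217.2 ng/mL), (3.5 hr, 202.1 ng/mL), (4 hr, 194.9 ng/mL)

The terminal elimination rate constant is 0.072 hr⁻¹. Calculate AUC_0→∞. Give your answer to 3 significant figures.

Trapezoidal AUC_0→4:
  [0→2]: (260.0+225.1)/2 × 2 = 485.1
  [2→2.5]: (225.1+217.2)/2 × 0.5 = 110.575
  [2.5→3.5]: (217.2+202.1)/2 × 1 = 209.65
  [3.5→4]: (202.1+194.9)/2 × 0.5 = 99.25
  Sum = 904.575 ng/mL·hr
Extrapolated tail: C_last / k_e = 194.9 / 0.072 = 2706.944
AUC_0→∞ = 904.575 + 2706.944 = 3611.519 ng/mL·hr

AUC = 3610 ng/mL·hr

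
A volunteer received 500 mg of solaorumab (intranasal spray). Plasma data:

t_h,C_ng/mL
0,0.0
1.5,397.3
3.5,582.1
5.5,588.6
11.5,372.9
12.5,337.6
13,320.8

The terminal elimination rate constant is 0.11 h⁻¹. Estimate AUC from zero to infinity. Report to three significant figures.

AUC = 8770 ng/mL·h

Trapezoidal AUC_0→13:
  [0→1.5]: (0.0+397.3)/2 × 1.5 = 297.975
  [1.5→3.5]: (397.3+582.1)/2 × 2 = 979.4
  [3.5→5.5]: (582.1+588.6)/2 × 2 = 1170.7
  [5.5→11.5]: (588.6+372.9)/2 × 6 = 2884.5
  [11.5→12.5]: (372.9+337.6)/2 × 1 = 355.25
  [12.5→13]: (337.6+320.8)/2 × 0.5 = 164.6
  Sum = 5852.425 ng/mL·h
Extrapolated tail: C_last / k_e = 320.8 / 0.11 = 2916.364
AUC_0→∞ = 5852.425 + 2916.364 = 8768.789 ng/mL·h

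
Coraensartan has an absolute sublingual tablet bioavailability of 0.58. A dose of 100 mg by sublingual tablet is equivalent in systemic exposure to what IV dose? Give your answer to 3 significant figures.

D_iv = 58.0 mg

Systemic exposure from an extravascular dose = F × D_ev, so the equivalent IV dose is F × D_ev.
D_iv = F × D_ev = 0.58 × 100 = 58 mg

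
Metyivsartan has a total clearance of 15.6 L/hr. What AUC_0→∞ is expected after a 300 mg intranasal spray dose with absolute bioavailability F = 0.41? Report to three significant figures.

AUC_0→∞ = F × Dose / CL
        = 0.41 × 300 / 15.6 = 7.88462 mg/L·hr

AUC = 7.88 mg/L·hr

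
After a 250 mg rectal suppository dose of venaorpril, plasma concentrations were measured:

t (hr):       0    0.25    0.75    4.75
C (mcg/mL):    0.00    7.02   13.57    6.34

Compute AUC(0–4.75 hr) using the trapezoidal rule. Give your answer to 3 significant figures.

Trapezoidal AUC_0→4.75:
  [0→0.25]: (0.00+7.02)/2 × 0.25 = 0.8775
  [0.25→0.75]: (7.02+13.57)/2 × 0.5 = 5.1475
  [0.75→4.75]: (13.57+6.34)/2 × 4 = 39.82
  Sum = 45.845 mcg/mL·hr

AUC = 45.8 mcg/mL·hr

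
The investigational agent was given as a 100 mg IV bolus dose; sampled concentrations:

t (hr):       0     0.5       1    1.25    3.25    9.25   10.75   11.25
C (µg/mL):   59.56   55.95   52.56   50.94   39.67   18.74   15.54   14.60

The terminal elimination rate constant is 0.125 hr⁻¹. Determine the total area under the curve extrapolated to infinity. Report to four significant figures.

AUC = 484.8 µg/mL·hr

Trapezoidal AUC_0→11.25:
  [0→0.5]: (59.56+55.95)/2 × 0.5 = 28.8775
  [0.5→1]: (55.95+52.56)/2 × 0.5 = 27.1275
  [1→1.25]: (52.56+50.94)/2 × 0.25 = 12.9375
  [1.25→3.25]: (50.94+39.67)/2 × 2 = 90.61
  [3.25→9.25]: (39.67+18.74)/2 × 6 = 175.23
  [9.25→10.75]: (18.74+15.54)/2 × 1.5 = 25.71
  [10.75→11.25]: (15.54+14.60)/2 × 0.5 = 7.535
  Sum = 368.0275 µg/mL·hr
Extrapolated tail: C_last / k_e = 14.60 / 0.125 = 116.800
AUC_0→∞ = 368.0275 + 116.800 = 484.8275 µg/mL·hr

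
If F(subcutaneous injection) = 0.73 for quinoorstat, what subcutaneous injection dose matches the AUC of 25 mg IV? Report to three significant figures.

D_subcutaneous = 34.2 mg

For equal systemic exposure: F × D_ev = D_iv
D_ev = D_iv / F = 25 / 0.73 = 34.2466 mg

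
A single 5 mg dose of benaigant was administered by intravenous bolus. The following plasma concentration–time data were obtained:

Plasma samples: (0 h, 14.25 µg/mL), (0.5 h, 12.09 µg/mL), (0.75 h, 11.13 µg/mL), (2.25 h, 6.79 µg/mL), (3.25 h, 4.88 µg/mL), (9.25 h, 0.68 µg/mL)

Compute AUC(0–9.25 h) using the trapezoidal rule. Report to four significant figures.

AUC = 45.44 µg/mL·h

Trapezoidal AUC_0→9.25:
  [0→0.5]: (14.25+12.09)/2 × 0.5 = 6.585
  [0.5→0.75]: (12.09+11.13)/2 × 0.25 = 2.9025
  [0.75→2.25]: (11.13+6.79)/2 × 1.5 = 13.44
  [2.25→3.25]: (6.79+4.88)/2 × 1 = 5.835
  [3.25→9.25]: (4.88+0.68)/2 × 6 = 16.68
  Sum = 45.4425 µg/mL·h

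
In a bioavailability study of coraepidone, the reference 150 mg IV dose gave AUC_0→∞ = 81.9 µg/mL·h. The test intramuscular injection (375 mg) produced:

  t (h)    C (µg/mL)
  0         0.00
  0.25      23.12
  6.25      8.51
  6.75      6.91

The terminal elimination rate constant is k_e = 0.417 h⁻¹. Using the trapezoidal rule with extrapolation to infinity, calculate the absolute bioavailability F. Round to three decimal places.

Trapezoidal AUC_0→6.75 (intramuscular injection):
  [0→0.25]: (0.00+23.12)/2 × 0.25 = 2.89
  [0.25→6.25]: (23.12+8.51)/2 × 6 = 94.89
  [6.25→6.75]: (8.51+6.91)/2 × 0.5 = 3.855
  Sum = 101.635 µg/mL·h
Tail: C_last/k_e = 6.91/0.417 = 16.571
AUC_0→∞ (intramuscular injection) = 101.635 + 16.571 = 118.206 µg/mL·h
F = (AUC_ev/D_ev)/(AUC_iv/D_iv) = (118.206/375)/(81.9/150) = 0.315216/0.546 = 0.5773

F = 0.577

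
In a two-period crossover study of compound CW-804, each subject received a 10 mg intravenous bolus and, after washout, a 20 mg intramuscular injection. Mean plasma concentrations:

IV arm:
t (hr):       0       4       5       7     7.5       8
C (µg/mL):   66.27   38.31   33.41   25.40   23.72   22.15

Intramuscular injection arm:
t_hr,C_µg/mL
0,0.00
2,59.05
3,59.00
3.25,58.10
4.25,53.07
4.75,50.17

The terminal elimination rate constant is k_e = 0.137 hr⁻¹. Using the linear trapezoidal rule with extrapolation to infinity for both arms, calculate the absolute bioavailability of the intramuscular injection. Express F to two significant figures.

Trapezoidal AUC_0→8 (IV):
  [0→4]: (66.27+38.31)/2 × 4 = 209.16
  [4→5]: (38.31+33.41)/2 × 1 = 35.86
  [5→7]: (33.41+25.40)/2 × 2 = 58.81
  [7→7.5]: (25.40+23.72)/2 × 0.5 = 12.28
  [7.5→8]: (23.72+22.15)/2 × 0.5 = 11.4675
  Sum = 327.5775 µg/mL·hr
IV tail: 22.15/0.137 = 161.679; AUC_iv,0→∞ = 327.5775 + 161.679 = 489.2565 µg/mL·hr
Trapezoidal AUC_0→4.75 (intramuscular injection):
  [0→2]: (0.00+59.05)/2 × 2 = 59.05
  [2→3]: (59.05+59.00)/2 × 1 = 59.025
  [3→3.25]: (59.00+58.10)/2 × 0.25 = 14.6375
  [3.25→4.25]: (58.10+53.07)/2 × 1 = 55.585
  [4.25→4.75]: (53.07+50.17)/2 × 0.5 = 25.81
  Sum = 214.1075 µg/mL·hr
intramuscular injection tail: 50.17/0.137 = 366.204; AUC_ev,0→∞ = 214.1075 + 366.204 = 580.3115 µg/mL·hr
F = (AUC_ev/D_ev)/(AUC_iv/D_iv) = (580.3115/20)/(489.2565/10) = 29.015575/48.92565 = 0.5931

F = 0.59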